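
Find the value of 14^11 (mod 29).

Step 1: Compute 14^11 mod 29 step by step, reducing modulo 29 at each step.
  14^1 mod 29 = 14
  14^2 mod 29 = (14 * 14) mod 29 = 22
  14^3 mod 29 = (22 * 14) mod 29 = 18
  14^4 mod 29 = (18 * 14) mod 29 = 20
  14^5 mod 29 = (20 * 14) mod 29 = 19
  14^6 mod 29 = (19 * 14) mod 29 = 5
  14^7 mod 29 = (5 * 14) mod 29 = 12
  14^8 mod 29 = (12 * 14) mod 29 = 23
  14^9 mod 29 = (23 * 14) mod 29 = 3
  14^10 mod 29 = (3 * 14) mod 29 = 13
  14^11 mod 29 = (13 * 14) mod 29 = 8
Step 2: Result = 8.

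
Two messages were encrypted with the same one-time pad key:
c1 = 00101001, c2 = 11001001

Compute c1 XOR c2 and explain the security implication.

Step 1: c1 XOR c2 = (m1 XOR k) XOR (m2 XOR k).
Step 2: By XOR associativity/commutativity: = m1 XOR m2 XOR k XOR k = m1 XOR m2.
Step 3: 00101001 XOR 11001001 = 11100000 = 224.
Step 4: The key cancels out! An attacker learns m1 XOR m2 = 224, revealing the relationship between plaintexts.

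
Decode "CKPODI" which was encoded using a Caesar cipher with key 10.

Step 1: Reverse the shift by subtracting 10 from each letter position.
  C (position 2) -> position (2-10) mod 26 = 18 -> S
  K (position 10) -> position (10-10) mod 26 = 0 -> A
  P (position 15) -> position (15-10) mod 26 = 5 -> F
  O (position 14) -> position (14-10) mod 26 = 4 -> E
  D (position 3) -> position (3-10) mod 26 = 19 -> T
  I (position 8) -> position (8-10) mod 26 = 24 -> Y
Decrypted message: SAFETY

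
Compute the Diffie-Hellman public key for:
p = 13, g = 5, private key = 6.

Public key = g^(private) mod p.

Step 1: A = g^a mod p = 5^6 mod 13.
  5^1 mod 13 = 5
  5^2 mod 13 = (5 * 5) mod 13 = 12
  5^3 mod 13 = (12 * 5) mod 13 = 8
  5^4 mod 13 = (8 * 5) mod 13 = 1
  5^5 mod 13 = (1 * 5) mod 13 = 5
  5^6 mod 13 = (5 * 5) mod 13 = 12
Result: A = 12.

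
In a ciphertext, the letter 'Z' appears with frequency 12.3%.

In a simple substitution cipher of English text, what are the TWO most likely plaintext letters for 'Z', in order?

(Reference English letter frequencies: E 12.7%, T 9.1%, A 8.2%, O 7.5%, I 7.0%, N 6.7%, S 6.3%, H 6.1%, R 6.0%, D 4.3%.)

Step 1: Observed frequency of 'Z' is 12.3%.
Step 2: Compute distances to each reference frequency and sort:
  E (12.7%): difference = 0.4% <-- BEST
  T (9.1%): difference = 3.2% <-- RUNNER-UP
  A (8.2%): difference = 4.1%
  O (7.5%): difference = 4.8%
  I (7.0%): difference = 5.3%
Step 3: Most likely is 'E' (12.7%, diff 0.4%); second most likely is 'T' (9.1%, diff 3.2%).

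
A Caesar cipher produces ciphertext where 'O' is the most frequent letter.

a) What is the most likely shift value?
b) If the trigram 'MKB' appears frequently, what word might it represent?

Step 1: In English, 'E' is the most frequent letter (12.7%).
Step 2: The most frequent ciphertext letter is 'O' (position 14).
Step 3: Shift = (14 - 4) mod 26 = 10.
Step 4: Decrypt 'MKB' by shifting back 10:
  M -> C
  K -> A
  B -> R
Step 5: 'MKB' decrypts to 'CAR'.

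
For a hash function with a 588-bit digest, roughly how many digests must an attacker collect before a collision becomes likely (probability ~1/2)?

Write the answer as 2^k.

Step 1: The birthday paradox gives collision probability ~50% after sqrt(2^n) = 2^(n/2) hashes.
Step 2: For 588-bit output: 2^(588/2) = 2^294.
Step 3: Approximately 2^294 hash computations needed.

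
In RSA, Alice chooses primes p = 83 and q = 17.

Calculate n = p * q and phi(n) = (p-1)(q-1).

Step 1: n = p * q = 83 * 17 = 1411.
Step 2: phi(n) = (p-1)(q-1) = 82 * 16 = 1312.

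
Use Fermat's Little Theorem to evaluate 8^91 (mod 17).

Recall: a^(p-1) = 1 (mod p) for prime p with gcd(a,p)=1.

Step 1: Since 17 is prime, by Fermat's Little Theorem: 8^16 = 1 (mod 17).
Step 2: Reduce exponent: 91 mod 16 = 11.
Step 3: So 8^91 = 8^11 (mod 17).
Step 4: 8^11 mod 17 = 2.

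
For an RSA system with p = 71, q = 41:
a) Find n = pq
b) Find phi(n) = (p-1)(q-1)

Step 1: n = p * q = 71 * 41 = 2911.
Step 2: phi(n) = (p-1)(q-1) = 70 * 40 = 2800.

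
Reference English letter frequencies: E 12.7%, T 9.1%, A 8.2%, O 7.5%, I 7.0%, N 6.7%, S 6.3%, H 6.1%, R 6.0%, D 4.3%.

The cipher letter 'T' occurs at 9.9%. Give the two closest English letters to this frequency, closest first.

Step 1: Observed frequency of 'T' is 9.9%.
Step 2: Compute distances to each reference frequency and sort:
  T (9.1%): difference = 0.8% <-- BEST
  A (8.2%): difference = 1.7% <-- RUNNER-UP
  O (7.5%): difference = 2.4%
  E (12.7%): difference = 2.8%
  I (7.0%): difference = 2.9%
Step 3: Most likely is 'T' (9.1%, diff 0.8%); second most likely is 'A' (8.2%, diff 1.7%).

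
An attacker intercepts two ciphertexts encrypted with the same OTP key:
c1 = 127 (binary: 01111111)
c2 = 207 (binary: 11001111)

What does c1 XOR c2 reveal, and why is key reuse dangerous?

Step 1: c1 XOR c2 = (m1 XOR k) XOR (m2 XOR k).
Step 2: By XOR associativity/commutativity: = m1 XOR m2 XOR k XOR k = m1 XOR m2.
Step 3: 01111111 XOR 11001111 = 10110000 = 176.
Step 4: The key cancels out! An attacker learns m1 XOR m2 = 176, revealing the relationship between plaintexts.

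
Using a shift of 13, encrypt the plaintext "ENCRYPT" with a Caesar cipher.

Step 1: For each letter, shift forward by 13 positions (mod 26).
  E (position 4) -> position (4+13) mod 26 = 17 -> R
  N (position 13) -> position (13+13) mod 26 = 0 -> A
  C (position 2) -> position (2+13) mod 26 = 15 -> P
  R (position 17) -> position (17+13) mod 26 = 4 -> E
  Y (position 24) -> position (24+13) mod 26 = 11 -> L
  P (position 15) -> position (15+13) mod 26 = 2 -> C
  T (position 19) -> position (19+13) mod 26 = 6 -> G
Result: RAPELCG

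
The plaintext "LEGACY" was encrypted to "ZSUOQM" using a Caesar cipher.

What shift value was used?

Step 1: Compare first letters: L (position 11) -> Z (position 25).
Step 2: Shift = (25 - 11) mod 26 = 14.
The shift value is 14.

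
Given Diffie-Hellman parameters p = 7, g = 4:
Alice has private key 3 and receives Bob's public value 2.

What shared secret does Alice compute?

Step 1: s = B^a mod p = 2^3 mod 7.
  2^1 mod 7 = 2
  2^2 mod 7 = (2 * 2) mod 7 = 4
  2^3 mod 7 = (4 * 2) mod 7 = 1
Result: shared secret = 1.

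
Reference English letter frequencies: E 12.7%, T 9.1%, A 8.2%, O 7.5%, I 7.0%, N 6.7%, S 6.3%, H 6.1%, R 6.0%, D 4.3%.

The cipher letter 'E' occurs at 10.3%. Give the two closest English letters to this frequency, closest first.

Step 1: Observed frequency of 'E' is 10.3%.
Step 2: Compute distances to each reference frequency and sort:
  T (9.1%): difference = 1.2% <-- BEST
  A (8.2%): difference = 2.1% <-- RUNNER-UP
  E (12.7%): difference = 2.4%
  O (7.5%): difference = 2.8%
  I (7.0%): difference = 3.3%
Step 3: Most likely is 'T' (9.1%, diff 1.2%); second most likely is 'A' (8.2%, diff 2.1%).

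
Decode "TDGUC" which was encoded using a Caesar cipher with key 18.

Step 1: Reverse the shift by subtracting 18 from each letter position.
  T (position 19) -> position (19-18) mod 26 = 1 -> B
  D (position 3) -> position (3-18) mod 26 = 11 -> L
  G (position 6) -> position (6-18) mod 26 = 14 -> O
  U (position 20) -> position (20-18) mod 26 = 2 -> C
  C (position 2) -> position (2-18) mod 26 = 10 -> K
Decrypted message: BLOCK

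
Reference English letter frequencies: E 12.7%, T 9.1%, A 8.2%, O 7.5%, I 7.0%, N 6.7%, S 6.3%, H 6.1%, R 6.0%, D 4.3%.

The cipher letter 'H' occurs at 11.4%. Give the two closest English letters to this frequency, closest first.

Step 1: Observed frequency of 'H' is 11.4%.
Step 2: Compute distances to each reference frequency and sort:
  E (12.7%): difference = 1.3% <-- BEST
  T (9.1%): difference = 2.3% <-- RUNNER-UP
  A (8.2%): difference = 3.2%
  O (7.5%): difference = 3.9%
  I (7.0%): difference = 4.4%
Step 3: Most likely is 'E' (12.7%, diff 1.3%); second most likely is 'T' (9.1%, diff 2.3%).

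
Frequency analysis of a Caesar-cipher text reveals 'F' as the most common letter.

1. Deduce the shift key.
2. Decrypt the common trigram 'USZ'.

Step 1: In English, 'E' is the most frequent letter (12.7%).
Step 2: The most frequent ciphertext letter is 'F' (position 5).
Step 3: Shift = (5 - 4) mod 26 = 1.
Step 4: Decrypt 'USZ' by shifting back 1:
  U -> T
  S -> R
  Z -> Y
Step 5: 'USZ' decrypts to 'TRY'.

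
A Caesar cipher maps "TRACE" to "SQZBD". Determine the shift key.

Step 1: Compare first letters: T (position 19) -> S (position 18).
Step 2: Shift = (18 - 19) mod 26 = 25.
The shift value is 25.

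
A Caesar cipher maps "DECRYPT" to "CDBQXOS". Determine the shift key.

Step 1: Compare first letters: D (position 3) -> C (position 2).
Step 2: Shift = (2 - 3) mod 26 = 25.
The shift value is 25.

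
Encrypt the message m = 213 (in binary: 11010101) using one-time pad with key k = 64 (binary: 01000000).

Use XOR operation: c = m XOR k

Step 1: Write out the XOR operation bit by bit:
  Message: 11010101
  Key:     01000000
  XOR:     10010101
Step 2: Convert to decimal: 10010101 = 149.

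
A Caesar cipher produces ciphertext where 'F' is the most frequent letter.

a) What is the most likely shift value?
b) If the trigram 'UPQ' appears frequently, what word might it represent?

Step 1: In English, 'E' is the most frequent letter (12.7%).
Step 2: The most frequent ciphertext letter is 'F' (position 5).
Step 3: Shift = (5 - 4) mod 26 = 1.
Step 4: Decrypt 'UPQ' by shifting back 1:
  U -> T
  P -> O
  Q -> P
Step 5: 'UPQ' decrypts to 'TOP'.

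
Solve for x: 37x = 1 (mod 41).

Step 1: We need x such that 37 * x = 1 (mod 41).
Step 2: Using the extended Euclidean algorithm or trial:
  37 * 10 = 370 = 9 * 41 + 1.
Step 3: Since 370 mod 41 = 1, the inverse is x = 10.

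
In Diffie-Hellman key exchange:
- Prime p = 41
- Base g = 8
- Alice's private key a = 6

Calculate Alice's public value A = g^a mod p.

Step 1: A = g^a mod p = 8^6 mod 41.
  8^1 mod 41 = 8
  8^2 mod 41 = (8 * 8) mod 41 = 23
  8^3 mod 41 = (23 * 8) mod 41 = 20
  8^4 mod 41 = (20 * 8) mod 41 = 37
  8^5 mod 41 = (37 * 8) mod 41 = 9
  8^6 mod 41 = (9 * 8) mod 41 = 31
Result: A = 31.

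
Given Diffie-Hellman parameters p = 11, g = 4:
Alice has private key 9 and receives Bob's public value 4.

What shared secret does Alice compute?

Step 1: s = B^a mod p = 4^9 mod 11.
  4^1 mod 11 = 4
  4^2 mod 11 = (4 * 4) mod 11 = 5
  4^3 mod 11 = (5 * 4) mod 11 = 9
  4^4 mod 11 = (9 * 4) mod 11 = 3
  4^5 mod 11 = (3 * 4) mod 11 = 1
  4^6 mod 11 = (1 * 4) mod 11 = 4
  4^7 mod 11 = (4 * 4) mod 11 = 5
  4^8 mod 11 = (5 * 4) mod 11 = 9
  4^9 mod 11 = (9 * 4) mod 11 = 3
Result: shared secret = 3.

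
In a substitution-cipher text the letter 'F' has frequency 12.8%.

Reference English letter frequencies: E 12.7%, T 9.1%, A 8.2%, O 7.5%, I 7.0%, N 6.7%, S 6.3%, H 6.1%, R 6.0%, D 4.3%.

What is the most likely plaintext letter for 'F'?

Step 1: The observed frequency is 12.8%.
Step 2: Compare with English frequencies:
  E: 12.7% (difference: 0.1%) <-- closest
  T: 9.1% (difference: 3.7%)
  A: 8.2% (difference: 4.6%)
  O: 7.5% (difference: 5.3%)
  I: 7.0% (difference: 5.8%)
  N: 6.7% (difference: 6.1%)
  S: 6.3% (difference: 6.5%)
  H: 6.1% (difference: 6.7%)
  R: 6.0% (difference: 6.8%)
  D: 4.3% (difference: 8.5%)
Step 3: 'F' most likely represents 'E' (frequency 12.7%).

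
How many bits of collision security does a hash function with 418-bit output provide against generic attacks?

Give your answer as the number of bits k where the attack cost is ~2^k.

Step 1: The hash has a 418-bit output.
Step 2: Collision resistance means it should be infeasible to find any x != y with h(x) = h(y).
By the birthday bound, a generic collision search succeeds after about sqrt(2^418) = 2^(418/2) = 2^209 evaluations.
Step 3: Security level = 209 bits.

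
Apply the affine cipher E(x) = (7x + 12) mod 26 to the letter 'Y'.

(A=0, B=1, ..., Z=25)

Step 1: Convert 'Y' to number: x = 24.
Step 2: E(24) = (7 * 24 + 12) mod 26 = 180 mod 26 = 24.
Step 3: Convert 24 back to letter: Y.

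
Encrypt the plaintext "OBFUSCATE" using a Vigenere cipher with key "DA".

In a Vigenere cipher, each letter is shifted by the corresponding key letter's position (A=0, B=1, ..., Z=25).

Step 1: Repeat key to match plaintext length:
  Plaintext: OBFUSCATE
  Key:       DADADADAD
Step 2: Encrypt each letter:
  O(14) + D(3) = (14+3) mod 26 = 17 = R
  B(1) + A(0) = (1+0) mod 26 = 1 = B
  F(5) + D(3) = (5+3) mod 26 = 8 = I
  U(20) + A(0) = (20+0) mod 26 = 20 = U
  S(18) + D(3) = (18+3) mod 26 = 21 = V
  C(2) + A(0) = (2+0) mod 26 = 2 = C
  A(0) + D(3) = (0+3) mod 26 = 3 = D
  T(19) + A(0) = (19+0) mod 26 = 19 = T
  E(4) + D(3) = (4+3) mod 26 = 7 = H
Ciphertext: RBIUVCDTH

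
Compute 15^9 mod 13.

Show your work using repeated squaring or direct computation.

Step 1: Compute 15^9 mod 13 step by step, reducing modulo 13 at each step.
  15^1 mod 13 = 2
  15^2 mod 13 = (2 * 15) mod 13 = 4
  15^3 mod 13 = (4 * 15) mod 13 = 8
  15^4 mod 13 = (8 * 15) mod 13 = 3
  15^5 mod 13 = (3 * 15) mod 13 = 6
  15^6 mod 13 = (6 * 15) mod 13 = 12
  15^7 mod 13 = (12 * 15) mod 13 = 11
  15^8 mod 13 = (11 * 15) mod 13 = 9
  15^9 mod 13 = (9 * 15) mod 13 = 5
Step 2: Result = 5.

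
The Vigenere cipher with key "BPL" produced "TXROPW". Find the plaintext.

Step 1: Extend key: BPLBPL
Step 2: Decrypt each letter (c - k) mod 26:
  T(19) - B(1) = (19-1) mod 26 = 18 = S
  X(23) - P(15) = (23-15) mod 26 = 8 = I
  R(17) - L(11) = (17-11) mod 26 = 6 = G
  O(14) - B(1) = (14-1) mod 26 = 13 = N
  P(15) - P(15) = (15-15) mod 26 = 0 = A
  W(22) - L(11) = (22-11) mod 26 = 11 = L
Plaintext: SIGNAL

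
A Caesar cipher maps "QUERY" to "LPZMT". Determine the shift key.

Step 1: Compare first letters: Q (position 16) -> L (position 11).
Step 2: Shift = (11 - 16) mod 26 = 21.
The shift value is 21.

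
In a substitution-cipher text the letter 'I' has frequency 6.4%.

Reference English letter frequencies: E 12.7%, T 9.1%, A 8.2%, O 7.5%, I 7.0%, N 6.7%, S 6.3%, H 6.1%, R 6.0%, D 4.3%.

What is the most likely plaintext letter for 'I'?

Step 1: The observed frequency is 6.4%.
Step 2: Compare with English frequencies:
  E: 12.7% (difference: 6.3%)
  T: 9.1% (difference: 2.7%)
  A: 8.2% (difference: 1.8%)
  O: 7.5% (difference: 1.1%)
  I: 7.0% (difference: 0.6%)
  N: 6.7% (difference: 0.3%)
  S: 6.3% (difference: 0.1%) <-- closest
  H: 6.1% (difference: 0.3%)
  R: 6.0% (difference: 0.4%)
  D: 4.3% (difference: 2.1%)
Step 3: 'I' most likely represents 'S' (frequency 6.3%).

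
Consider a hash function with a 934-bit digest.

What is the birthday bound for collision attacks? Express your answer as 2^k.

Step 1: The birthday paradox gives collision probability ~50% after sqrt(2^n) = 2^(n/2) hashes.
Step 2: For 934-bit output: 2^(934/2) = 2^467.
Step 3: Approximately 2^467 hash computations needed.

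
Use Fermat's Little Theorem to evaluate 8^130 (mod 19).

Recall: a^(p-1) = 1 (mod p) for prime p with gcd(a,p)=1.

Step 1: Since 19 is prime, by Fermat's Little Theorem: 8^18 = 1 (mod 19).
Step 2: Reduce exponent: 130 mod 18 = 4.
Step 3: So 8^130 = 8^4 (mod 19).
Step 4: 8^4 mod 19 = 11.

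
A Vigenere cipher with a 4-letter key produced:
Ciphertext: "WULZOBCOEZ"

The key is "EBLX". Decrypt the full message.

Step 1: Key 'EBLX' has length 4. Extended key: EBLXEBLXEB
Step 2: Decrypt each position:
  W(22) - E(4) = 18 = S
  U(20) - B(1) = 19 = T
  L(11) - L(11) = 0 = A
  Z(25) - X(23) = 2 = C
  O(14) - E(4) = 10 = K
  B(1) - B(1) = 0 = A
  C(2) - L(11) = 17 = R
  O(14) - X(23) = 17 = R
  E(4) - E(4) = 0 = A
  Z(25) - B(1) = 24 = Y
Plaintext: STACKARRAY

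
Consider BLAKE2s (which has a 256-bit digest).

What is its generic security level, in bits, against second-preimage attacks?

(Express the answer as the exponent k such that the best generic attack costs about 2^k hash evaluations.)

Step 1: The hash has a 256-bit output.
Step 2: Second-preimage resistance means: given a specific input x, it should be infeasible to find a different y with h(y) = h(x).
With a 256-bit output, a generic search for a second preimage costs about 2^256 evaluations (each trial matches the fixed target with probability 2^-256).
Step 3: Security level = 256 bits.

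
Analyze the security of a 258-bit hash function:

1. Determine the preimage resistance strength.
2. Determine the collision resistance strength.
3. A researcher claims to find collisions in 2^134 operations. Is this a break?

Step 1: Preimage resistance requires brute-force of 2^258 operations.
Step 2: Collision resistance (birthday bound) = 2^(258/2) = 2^129.
Step 3: The claimed attack costs 2^134 operations.
Step 4: Since 2^134 >= 2^129, the claimed attack is no faster than the generic birthday attack, so this does not break collision resistance.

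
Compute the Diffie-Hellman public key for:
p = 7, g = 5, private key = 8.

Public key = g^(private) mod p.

Step 1: A = g^a mod p = 5^8 mod 7.
  5^1 mod 7 = 5
  5^2 mod 7 = (5 * 5) mod 7 = 4
  5^3 mod 7 = (4 * 5) mod 7 = 6
  5^4 mod 7 = (6 * 5) mod 7 = 2
  5^5 mod 7 = (2 * 5) mod 7 = 3
  5^6 mod 7 = (3 * 5) mod 7 = 1
  5^7 mod 7 = (1 * 5) mod 7 = 5
  5^8 mod 7 = (5 * 5) mod 7 = 4
Result: A = 4.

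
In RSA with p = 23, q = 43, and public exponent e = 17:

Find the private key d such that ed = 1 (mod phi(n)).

Step 1: n = 23 * 43 = 989.
Step 2: phi(n) = 22 * 42 = 924.
Step 3: Find d such that 17 * d = 1 (mod 924).
Step 4: d = 17^(-1) mod 924 = 761.
Verification: 17 * 761 = 12937 = 14 * 924 + 1.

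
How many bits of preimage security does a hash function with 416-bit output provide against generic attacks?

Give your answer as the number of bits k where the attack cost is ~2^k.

Step 1: The hash has a 416-bit output.
Step 2: Preimage resistance means: given a digest h(x), it should be infeasible to find any input that hashes to it.
With a 416-bit output there are 2^416 possible digests, so a generic brute-force preimage search costs about 2^416 evaluations.
Step 3: Security level = 416 bits.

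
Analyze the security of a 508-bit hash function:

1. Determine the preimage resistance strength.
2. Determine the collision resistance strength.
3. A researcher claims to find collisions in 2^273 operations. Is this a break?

Step 1: Preimage resistance requires brute-force of 2^508 operations.
Step 2: Collision resistance (birthday bound) = 2^(508/2) = 2^254.
Step 3: The claimed attack costs 2^273 operations.
Step 4: Since 2^273 >= 2^254, the claimed attack is no faster than the generic birthday attack, so this does not break collision resistance.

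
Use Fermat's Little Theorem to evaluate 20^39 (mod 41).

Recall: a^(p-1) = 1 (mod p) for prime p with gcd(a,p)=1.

Step 1: Since 41 is prime, by Fermat's Little Theorem: 20^40 = 1 (mod 41).
Step 2: Reduce exponent: 39 mod 40 = 39.
Step 3: So 20^39 = 20^39 (mod 41).
Step 4: 20^39 mod 41 = 39.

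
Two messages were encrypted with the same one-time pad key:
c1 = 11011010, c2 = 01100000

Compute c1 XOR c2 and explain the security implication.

Step 1: c1 XOR c2 = (m1 XOR k) XOR (m2 XOR k).
Step 2: By XOR associativity/commutativity: = m1 XOR m2 XOR k XOR k = m1 XOR m2.
Step 3: 11011010 XOR 01100000 = 10111010 = 186.
Step 4: The key cancels out! An attacker learns m1 XOR m2 = 186, revealing the relationship between plaintexts.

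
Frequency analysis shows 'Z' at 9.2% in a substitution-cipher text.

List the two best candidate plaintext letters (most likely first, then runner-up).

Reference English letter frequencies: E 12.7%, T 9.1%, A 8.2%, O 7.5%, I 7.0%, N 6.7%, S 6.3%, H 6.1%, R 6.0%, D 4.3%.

Step 1: Observed frequency of 'Z' is 9.2%.
Step 2: Compute distances to each reference frequency and sort:
  T (9.1%): difference = 0.1% <-- BEST
  A (8.2%): difference = 1.0% <-- RUNNER-UP
  O (7.5%): difference = 1.7%
  I (7.0%): difference = 2.2%
  N (6.7%): difference = 2.5%
Step 3: Most likely is 'T' (9.1%, diff 0.1%); second most likely is 'A' (8.2%, diff 1.0%).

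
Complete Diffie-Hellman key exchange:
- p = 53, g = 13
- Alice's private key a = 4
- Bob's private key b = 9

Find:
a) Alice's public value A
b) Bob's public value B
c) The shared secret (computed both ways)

Step 1: A = g^a mod p = 13^4 mod 53 = 47.
Step 2: B = g^b mod p = 13^9 mod 53 = 44.
Step 3: Alice computes s = B^a mod p = 44^4 mod 53 = 42.
Step 4: Bob computes s = A^b mod p = 47^9 mod 53 = 42.
Both sides agree: shared secret = 42.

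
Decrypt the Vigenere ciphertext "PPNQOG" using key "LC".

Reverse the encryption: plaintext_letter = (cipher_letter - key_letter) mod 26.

Step 1: Extend key: LCLCLC
Step 2: Decrypt each letter (c - k) mod 26:
  P(15) - L(11) = (15-11) mod 26 = 4 = E
  P(15) - C(2) = (15-2) mod 26 = 13 = N
  N(13) - L(11) = (13-11) mod 26 = 2 = C
  Q(16) - C(2) = (16-2) mod 26 = 14 = O
  O(14) - L(11) = (14-11) mod 26 = 3 = D
  G(6) - C(2) = (6-2) mod 26 = 4 = E
Plaintext: ENCODE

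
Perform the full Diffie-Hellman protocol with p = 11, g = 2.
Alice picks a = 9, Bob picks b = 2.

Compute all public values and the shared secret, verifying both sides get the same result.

Step 1: A = g^a mod p = 2^9 mod 11 = 6.
Step 2: B = g^b mod p = 2^2 mod 11 = 4.
Step 3: Alice computes s = B^a mod p = 4^9 mod 11 = 3.
Step 4: Bob computes s = A^b mod p = 6^2 mod 11 = 3.
Both sides agree: shared secret = 3.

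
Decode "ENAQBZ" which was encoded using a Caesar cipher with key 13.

Step 1: Reverse the shift by subtracting 13 from each letter position.
  E (position 4) -> position (4-13) mod 26 = 17 -> R
  N (position 13) -> position (13-13) mod 26 = 0 -> A
  A (position 0) -> position (0-13) mod 26 = 13 -> N
  Q (position 16) -> position (16-13) mod 26 = 3 -> D
  B (position 1) -> position (1-13) mod 26 = 14 -> O
  Z (position 25) -> position (25-13) mod 26 = 12 -> M
Decrypted message: RANDOM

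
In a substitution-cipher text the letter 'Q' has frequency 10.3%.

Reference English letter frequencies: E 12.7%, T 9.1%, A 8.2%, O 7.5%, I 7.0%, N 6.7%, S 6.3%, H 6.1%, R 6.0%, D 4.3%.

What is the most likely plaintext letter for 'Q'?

Step 1: The observed frequency is 10.3%.
Step 2: Compare with English frequencies:
  E: 12.7% (difference: 2.4%)
  T: 9.1% (difference: 1.2%) <-- closest
  A: 8.2% (difference: 2.1%)
  O: 7.5% (difference: 2.8%)
  I: 7.0% (difference: 3.3%)
  N: 6.7% (difference: 3.6%)
  S: 6.3% (difference: 4.0%)
  H: 6.1% (difference: 4.2%)
  R: 6.0% (difference: 4.3%)
  D: 4.3% (difference: 6.0%)
Step 3: 'Q' most likely represents 'T' (frequency 9.1%).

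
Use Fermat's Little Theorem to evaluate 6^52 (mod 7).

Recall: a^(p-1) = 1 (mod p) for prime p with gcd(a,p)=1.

Step 1: Since 7 is prime, by Fermat's Little Theorem: 6^6 = 1 (mod 7).
Step 2: Reduce exponent: 52 mod 6 = 4.
Step 3: So 6^52 = 6^4 (mod 7).
Step 4: 6^4 mod 7 = 1.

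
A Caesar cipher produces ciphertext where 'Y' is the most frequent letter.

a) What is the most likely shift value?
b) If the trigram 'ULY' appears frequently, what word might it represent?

Step 1: In English, 'E' is the most frequent letter (12.7%).
Step 2: The most frequent ciphertext letter is 'Y' (position 24).
Step 3: Shift = (24 - 4) mod 26 = 20.
Step 4: Decrypt 'ULY' by shifting back 20:
  U -> A
  L -> R
  Y -> E
Step 5: 'ULY' decrypts to 'ARE'.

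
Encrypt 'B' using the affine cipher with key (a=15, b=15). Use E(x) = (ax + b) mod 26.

Step 1: Convert 'B' to number: x = 1.
Step 2: E(1) = (15 * 1 + 15) mod 26 = 30 mod 26 = 4.
Step 3: Convert 4 back to letter: E.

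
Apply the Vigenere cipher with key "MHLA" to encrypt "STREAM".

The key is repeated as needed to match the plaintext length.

Step 1: Repeat key to match plaintext length:
  Plaintext: STREAM
  Key:       MHLAMH
Step 2: Encrypt each letter:
  S(18) + M(12) = (18+12) mod 26 = 4 = E
  T(19) + H(7) = (19+7) mod 26 = 0 = A
  R(17) + L(11) = (17+11) mod 26 = 2 = C
  E(4) + A(0) = (4+0) mod 26 = 4 = E
  A(0) + M(12) = (0+12) mod 26 = 12 = M
  M(12) + H(7) = (12+7) mod 26 = 19 = T
Ciphertext: EACEMT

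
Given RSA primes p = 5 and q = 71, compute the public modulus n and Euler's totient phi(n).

Step 1: n = p * q = 5 * 71 = 355.
Step 2: phi(n) = (p-1)(q-1) = 4 * 70 = 280.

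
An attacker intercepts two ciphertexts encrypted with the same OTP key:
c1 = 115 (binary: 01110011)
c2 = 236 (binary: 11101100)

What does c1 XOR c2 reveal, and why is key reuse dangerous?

Step 1: c1 XOR c2 = (m1 XOR k) XOR (m2 XOR k).
Step 2: By XOR associativity/commutativity: = m1 XOR m2 XOR k XOR k = m1 XOR m2.
Step 3: 01110011 XOR 11101100 = 10011111 = 159.
Step 4: The key cancels out! An attacker learns m1 XOR m2 = 159, revealing the relationship between plaintexts.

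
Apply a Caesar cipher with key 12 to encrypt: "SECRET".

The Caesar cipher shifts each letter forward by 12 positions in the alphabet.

Step 1: For each letter, shift forward by 12 positions (mod 26).
  S (position 18) -> position (18+12) mod 26 = 4 -> E
  E (position 4) -> position (4+12) mod 26 = 16 -> Q
  C (position 2) -> position (2+12) mod 26 = 14 -> O
  R (position 17) -> position (17+12) mod 26 = 3 -> D
  E (position 4) -> position (4+12) mod 26 = 16 -> Q
  T (position 19) -> position (19+12) mod 26 = 5 -> F
Result: EQODQF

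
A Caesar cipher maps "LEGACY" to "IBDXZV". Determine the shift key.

Step 1: Compare first letters: L (position 11) -> I (position 8).
Step 2: Shift = (8 - 11) mod 26 = 23.
The shift value is 23.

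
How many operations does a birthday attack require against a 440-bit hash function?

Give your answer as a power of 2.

Step 1: The birthday paradox gives collision probability ~50% after sqrt(2^n) = 2^(n/2) hashes.
Step 2: For 440-bit output: 2^(440/2) = 2^220.
Step 3: Approximately 2^220 hash computations needed.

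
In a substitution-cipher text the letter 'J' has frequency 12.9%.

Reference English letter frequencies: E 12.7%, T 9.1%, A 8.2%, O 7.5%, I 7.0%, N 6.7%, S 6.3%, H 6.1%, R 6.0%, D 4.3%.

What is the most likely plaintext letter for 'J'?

Step 1: The observed frequency is 12.9%.
Step 2: Compare with English frequencies:
  E: 12.7% (difference: 0.2%) <-- closest
  T: 9.1% (difference: 3.8%)
  A: 8.2% (difference: 4.7%)
  O: 7.5% (difference: 5.4%)
  I: 7.0% (difference: 5.9%)
  N: 6.7% (difference: 6.2%)
  S: 6.3% (difference: 6.6%)
  H: 6.1% (difference: 6.8%)
  R: 6.0% (difference: 6.9%)
  D: 4.3% (difference: 8.6%)
Step 3: 'J' most likely represents 'E' (frequency 12.7%).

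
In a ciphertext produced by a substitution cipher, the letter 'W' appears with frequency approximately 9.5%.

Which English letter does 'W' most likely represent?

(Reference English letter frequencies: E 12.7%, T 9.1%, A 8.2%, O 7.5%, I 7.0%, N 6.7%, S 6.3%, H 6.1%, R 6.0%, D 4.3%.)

Step 1: The observed frequency is 9.5%.
Step 2: Compare with English frequencies:
  E: 12.7% (difference: 3.2%)
  T: 9.1% (difference: 0.4%) <-- closest
  A: 8.2% (difference: 1.3%)
  O: 7.5% (difference: 2.0%)
  I: 7.0% (difference: 2.5%)
  N: 6.7% (difference: 2.8%)
  S: 6.3% (difference: 3.2%)
  H: 6.1% (difference: 3.4%)
  R: 6.0% (difference: 3.5%)
  D: 4.3% (difference: 5.2%)
Step 3: 'W' most likely represents 'T' (frequency 9.1%).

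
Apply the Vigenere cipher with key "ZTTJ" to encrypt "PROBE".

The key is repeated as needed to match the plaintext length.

Step 1: Repeat key to match plaintext length:
  Plaintext: PROBE
  Key:       ZTTJZ
Step 2: Encrypt each letter:
  P(15) + Z(25) = (15+25) mod 26 = 14 = O
  R(17) + T(19) = (17+19) mod 26 = 10 = K
  O(14) + T(19) = (14+19) mod 26 = 7 = H
  B(1) + J(9) = (1+9) mod 26 = 10 = K
  E(4) + Z(25) = (4+25) mod 26 = 3 = D
Ciphertext: OKHKD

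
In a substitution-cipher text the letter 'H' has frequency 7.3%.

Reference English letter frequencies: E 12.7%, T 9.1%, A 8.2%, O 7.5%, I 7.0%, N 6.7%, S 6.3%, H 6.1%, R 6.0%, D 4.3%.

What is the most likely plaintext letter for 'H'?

Step 1: The observed frequency is 7.3%.
Step 2: Compare with English frequencies:
  E: 12.7% (difference: 5.4%)
  T: 9.1% (difference: 1.8%)
  A: 8.2% (difference: 0.9%)
  O: 7.5% (difference: 0.2%) <-- closest
  I: 7.0% (difference: 0.3%)
  N: 6.7% (difference: 0.6%)
  S: 6.3% (difference: 1.0%)
  H: 6.1% (difference: 1.2%)
  R: 6.0% (difference: 1.3%)
  D: 4.3% (difference: 3.0%)
Step 3: 'H' most likely represents 'O' (frequency 7.5%).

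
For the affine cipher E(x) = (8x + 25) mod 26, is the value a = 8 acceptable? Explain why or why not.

Step 1: Compute gcd(8, 26).
Step 2: gcd(8, 26) = 2.
Since gcd = 2 != 1, 8 shares a common factor with 26, so it cannot be used.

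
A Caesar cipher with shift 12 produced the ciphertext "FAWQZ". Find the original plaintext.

Step 1: Reverse the shift by subtracting 12 from each letter position.
  F (position 5) -> position (5-12) mod 26 = 19 -> T
  A (position 0) -> position (0-12) mod 26 = 14 -> O
  W (position 22) -> position (22-12) mod 26 = 10 -> K
  Q (position 16) -> position (16-12) mod 26 = 4 -> E
  Z (position 25) -> position (25-12) mod 26 = 13 -> N
Decrypted message: TOKEN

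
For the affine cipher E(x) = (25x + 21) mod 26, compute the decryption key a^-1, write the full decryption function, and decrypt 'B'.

Step 1: Find a^-1, the modular inverse of 25 mod 26.
Step 2: We need 25 * a^-1 = 1 (mod 26).
Step 3: 25 * 25 = 625 = 24 * 26 + 1, so a^-1 = 25.
Step 4: D(y) = 25(y - 21) mod 26.
Step 5: Apply to 'B' (y = 1): D(1) = 25 * (1 - 21) mod 26 = 25 * -20 mod 26 = 20 -> 'U'.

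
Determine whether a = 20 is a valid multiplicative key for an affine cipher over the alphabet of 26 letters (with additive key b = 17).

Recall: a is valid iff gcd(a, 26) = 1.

Step 1: Compute gcd(20, 26).
Step 2: gcd(20, 26) = 2.
Since gcd = 2 != 1, 20 shares a common factor with 26, so it cannot be used.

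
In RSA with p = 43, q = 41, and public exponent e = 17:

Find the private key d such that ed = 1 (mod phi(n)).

Step 1: n = 43 * 41 = 1763.
Step 2: phi(n) = 42 * 40 = 1680.
Step 3: Find d such that 17 * d = 1 (mod 1680).
Step 4: d = 17^(-1) mod 1680 = 593.
Verification: 17 * 593 = 10081 = 6 * 1680 + 1.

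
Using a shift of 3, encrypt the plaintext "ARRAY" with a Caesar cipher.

Step 1: For each letter, shift forward by 3 positions (mod 26).
  A (position 0) -> position (0+3) mod 26 = 3 -> D
  R (position 17) -> position (17+3) mod 26 = 20 -> U
  R (position 17) -> position (17+3) mod 26 = 20 -> U
  A (position 0) -> position (0+3) mod 26 = 3 -> D
  Y (position 24) -> position (24+3) mod 26 = 1 -> B
Result: DUUDB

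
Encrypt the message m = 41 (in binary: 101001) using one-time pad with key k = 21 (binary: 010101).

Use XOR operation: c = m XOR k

Step 1: Write out the XOR operation bit by bit:
  Message: 101001
  Key:     010101
  XOR:     111100
Step 2: Convert to decimal: 111100 = 60.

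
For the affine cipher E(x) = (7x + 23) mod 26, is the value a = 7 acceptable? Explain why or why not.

Step 1: Compute gcd(7, 26).
Step 2: gcd(7, 26) = 1.
Since gcd = 1, 7 is coprime with 26, so it is a valid key.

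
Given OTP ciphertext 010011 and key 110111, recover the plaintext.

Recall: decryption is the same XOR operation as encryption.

Step 1: XOR ciphertext with key:
  Ciphertext: 010011
  Key:        110111
  XOR:        100100
Step 2: Plaintext = 100100 = 36 in decimal.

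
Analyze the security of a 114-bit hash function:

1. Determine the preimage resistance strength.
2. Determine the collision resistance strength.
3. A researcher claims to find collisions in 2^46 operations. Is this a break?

Step 1: Preimage resistance requires brute-force of 2^114 operations.
Step 2: Collision resistance (birthday bound) = 2^(114/2) = 2^57.
Step 3: The claimed attack costs 2^46 operations.
Step 4: Since 2^46 < 2^57, the claimed attack beats the generic birthday bound, so collision resistance is broken.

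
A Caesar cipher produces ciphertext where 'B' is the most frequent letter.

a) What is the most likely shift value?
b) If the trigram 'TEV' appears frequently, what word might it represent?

Step 1: In English, 'E' is the most frequent letter (12.7%).
Step 2: The most frequent ciphertext letter is 'B' (position 1).
Step 3: Shift = (1 - 4) mod 26 = 23.
Step 4: Decrypt 'TEV' by shifting back 23:
  T -> W
  E -> H
  V -> Y
Step 5: 'TEV' decrypts to 'WHY'.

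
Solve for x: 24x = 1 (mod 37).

Step 1: We need x such that 24 * x = 1 (mod 37).
Step 2: Using the extended Euclidean algorithm or trial:
  24 * 17 = 408 = 11 * 37 + 1.
Step 3: Since 408 mod 37 = 1, the inverse is x = 17.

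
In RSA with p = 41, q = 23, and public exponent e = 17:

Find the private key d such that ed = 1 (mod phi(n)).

Step 1: n = 41 * 23 = 943.
Step 2: phi(n) = 40 * 22 = 880.
Step 3: Find d such that 17 * d = 1 (mod 880).
Step 4: d = 17^(-1) mod 880 = 673.
Verification: 17 * 673 = 11441 = 13 * 880 + 1.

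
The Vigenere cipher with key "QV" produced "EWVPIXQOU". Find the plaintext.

Step 1: Extend key: QVQVQVQVQ
Step 2: Decrypt each letter (c - k) mod 26:
  E(4) - Q(16) = (4-16) mod 26 = 14 = O
  W(22) - V(21) = (22-21) mod 26 = 1 = B
  V(21) - Q(16) = (21-16) mod 26 = 5 = F
  P(15) - V(21) = (15-21) mod 26 = 20 = U
  I(8) - Q(16) = (8-16) mod 26 = 18 = S
  X(23) - V(21) = (23-21) mod 26 = 2 = C
  Q(16) - Q(16) = (16-16) mod 26 = 0 = A
  O(14) - V(21) = (14-21) mod 26 = 19 = T
  U(20) - Q(16) = (20-16) mod 26 = 4 = E
Plaintext: OBFUSCATE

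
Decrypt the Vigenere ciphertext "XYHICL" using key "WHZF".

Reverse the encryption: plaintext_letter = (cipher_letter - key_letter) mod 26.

Step 1: Extend key: WHZFWH
Step 2: Decrypt each letter (c - k) mod 26:
  X(23) - W(22) = (23-22) mod 26 = 1 = B
  Y(24) - H(7) = (24-7) mod 26 = 17 = R
  H(7) - Z(25) = (7-25) mod 26 = 8 = I
  I(8) - F(5) = (8-5) mod 26 = 3 = D
  C(2) - W(22) = (2-22) mod 26 = 6 = G
  L(11) - H(7) = (11-7) mod 26 = 4 = E
Plaintext: BRIDGE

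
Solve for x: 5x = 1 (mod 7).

Step 1: We need x such that 5 * x = 1 (mod 7).
Step 2: Using the extended Euclidean algorithm or trial:
  5 * 3 = 15 = 2 * 7 + 1.
Step 3: Since 15 mod 7 = 1, the inverse is x = 3.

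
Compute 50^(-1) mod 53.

Step 1: We need x such that 50 * x = 1 (mod 53).
Step 2: Using the extended Euclidean algorithm or trial:
  50 * 35 = 1750 = 33 * 53 + 1.
Step 3: Since 1750 mod 53 = 1, the inverse is x = 35.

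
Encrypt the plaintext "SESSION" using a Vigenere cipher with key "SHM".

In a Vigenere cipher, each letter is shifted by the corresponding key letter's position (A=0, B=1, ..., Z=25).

Step 1: Repeat key to match plaintext length:
  Plaintext: SESSION
  Key:       SHMSHMS
Step 2: Encrypt each letter:
  S(18) + S(18) = (18+18) mod 26 = 10 = K
  E(4) + H(7) = (4+7) mod 26 = 11 = L
  S(18) + M(12) = (18+12) mod 26 = 4 = E
  S(18) + S(18) = (18+18) mod 26 = 10 = K
  I(8) + H(7) = (8+7) mod 26 = 15 = P
  O(14) + M(12) = (14+12) mod 26 = 0 = A
  N(13) + S(18) = (13+18) mod 26 = 5 = F
Ciphertext: KLEKPAF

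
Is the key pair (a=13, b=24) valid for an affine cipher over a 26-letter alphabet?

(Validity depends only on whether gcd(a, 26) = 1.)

Step 1: Compute gcd(13, 26).
Step 2: gcd(13, 26) = 13.
Since gcd = 13 != 1, 13 shares a common factor with 26, so it cannot be used.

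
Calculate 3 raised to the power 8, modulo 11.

Step 1: Compute 3^8 mod 11 step by step, reducing modulo 11 at each step.
  3^1 mod 11 = 3
  3^2 mod 11 = (3 * 3) mod 11 = 9
  3^3 mod 11 = (9 * 3) mod 11 = 5
  3^4 mod 11 = (5 * 3) mod 11 = 4
  3^5 mod 11 = (4 * 3) mod 11 = 1
  3^6 mod 11 = (1 * 3) mod 11 = 3
  3^7 mod 11 = (3 * 3) mod 11 = 9
  3^8 mod 11 = (9 * 3) mod 11 = 5
Step 2: Result = 5.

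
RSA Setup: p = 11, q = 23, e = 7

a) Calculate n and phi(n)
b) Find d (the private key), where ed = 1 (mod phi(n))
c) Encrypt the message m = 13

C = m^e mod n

Step 1: n = 11 * 23 = 253.
Step 2: phi(n) = (11-1)(23-1) = 10 * 22 = 220.
Step 3: Find d = 7^(-1) mod 220 = 63.
  Verify: 7 * 63 = 441 = 1 (mod 220).
Step 4: C = 13^7 mod 253 = 216.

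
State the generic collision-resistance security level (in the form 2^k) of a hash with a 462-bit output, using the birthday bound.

Step 1: The birthday paradox gives collision probability ~50% after sqrt(2^n) = 2^(n/2) hashes.
Step 2: For 462-bit output: 2^(462/2) = 2^231.
Step 3: Approximately 2^231 hash computations needed.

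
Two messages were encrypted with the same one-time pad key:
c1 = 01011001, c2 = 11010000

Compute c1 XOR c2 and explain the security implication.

Step 1: c1 XOR c2 = (m1 XOR k) XOR (m2 XOR k).
Step 2: By XOR associativity/commutativity: = m1 XOR m2 XOR k XOR k = m1 XOR m2.
Step 3: 01011001 XOR 11010000 = 10001001 = 137.
Step 4: The key cancels out! An attacker learns m1 XOR m2 = 137, revealing the relationship between plaintexts.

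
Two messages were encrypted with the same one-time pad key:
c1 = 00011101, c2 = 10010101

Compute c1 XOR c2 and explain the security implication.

Step 1: c1 XOR c2 = (m1 XOR k) XOR (m2 XOR k).
Step 2: By XOR associativity/commutativity: = m1 XOR m2 XOR k XOR k = m1 XOR m2.
Step 3: 00011101 XOR 10010101 = 10001000 = 136.
Step 4: The key cancels out! An attacker learns m1 XOR m2 = 136, revealing the relationship between plaintexts.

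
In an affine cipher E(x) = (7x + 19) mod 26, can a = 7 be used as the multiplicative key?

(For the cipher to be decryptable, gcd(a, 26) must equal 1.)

Step 1: Compute gcd(7, 26).
Step 2: gcd(7, 26) = 1.
Since gcd = 1, 7 is coprime with 26, so it is a valid key.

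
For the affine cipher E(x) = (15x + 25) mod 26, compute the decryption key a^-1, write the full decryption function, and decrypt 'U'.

Step 1: Find a^-1, the modular inverse of 15 mod 26.
Step 2: We need 15 * a^-1 = 1 (mod 26).
Step 3: 15 * 7 = 105 = 4 * 26 + 1, so a^-1 = 7.
Step 4: D(y) = 7(y - 25) mod 26.
Step 5: Apply to 'U' (y = 20): D(20) = 7 * (20 - 25) mod 26 = 7 * -5 mod 26 = 17 -> 'R'.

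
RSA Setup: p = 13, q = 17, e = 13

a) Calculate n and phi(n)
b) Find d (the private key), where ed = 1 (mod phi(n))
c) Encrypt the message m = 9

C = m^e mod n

Step 1: n = 13 * 17 = 221.
Step 2: phi(n) = (13-1)(17-1) = 12 * 16 = 192.
Step 3: Find d = 13^(-1) mod 192 = 133.
  Verify: 13 * 133 = 1729 = 1 (mod 192).
Step 4: C = 9^13 mod 221 = 178.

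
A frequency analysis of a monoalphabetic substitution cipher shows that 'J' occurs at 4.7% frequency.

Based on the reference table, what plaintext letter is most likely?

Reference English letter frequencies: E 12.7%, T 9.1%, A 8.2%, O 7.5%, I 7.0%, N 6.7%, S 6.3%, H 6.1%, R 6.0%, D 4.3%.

Step 1: The observed frequency is 4.7%.
Step 2: Compare with English frequencies:
  E: 12.7% (difference: 8.0%)
  T: 9.1% (difference: 4.4%)
  A: 8.2% (difference: 3.5%)
  O: 7.5% (difference: 2.8%)
  I: 7.0% (difference: 2.3%)
  N: 6.7% (difference: 2.0%)
  S: 6.3% (difference: 1.6%)
  H: 6.1% (difference: 1.4%)
  R: 6.0% (difference: 1.3%)
  D: 4.3% (difference: 0.4%) <-- closest
Step 3: 'J' most likely represents 'D' (frequency 4.3%).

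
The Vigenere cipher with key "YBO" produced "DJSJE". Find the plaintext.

Step 1: Extend key: YBOYB
Step 2: Decrypt each letter (c - k) mod 26:
  D(3) - Y(24) = (3-24) mod 26 = 5 = F
  J(9) - B(1) = (9-1) mod 26 = 8 = I
  S(18) - O(14) = (18-14) mod 26 = 4 = E
  J(9) - Y(24) = (9-24) mod 26 = 11 = L
  E(4) - B(1) = (4-1) mod 26 = 3 = D
Plaintext: FIELD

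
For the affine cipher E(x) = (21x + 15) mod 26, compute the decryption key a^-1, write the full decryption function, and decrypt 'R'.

Step 1: Find a^-1, the modular inverse of 21 mod 26.
Step 2: We need 21 * a^-1 = 1 (mod 26).
Step 3: 21 * 5 = 105 = 4 * 26 + 1, so a^-1 = 5.
Step 4: D(y) = 5(y - 15) mod 26.
Step 5: Apply to 'R' (y = 17): D(17) = 5 * (17 - 15) mod 26 = 5 * 2 mod 26 = 10 -> 'K'.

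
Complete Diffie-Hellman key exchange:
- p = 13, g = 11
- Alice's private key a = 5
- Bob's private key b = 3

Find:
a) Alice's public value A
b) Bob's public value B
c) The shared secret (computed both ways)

Step 1: A = g^a mod p = 11^5 mod 13 = 7.
Step 2: B = g^b mod p = 11^3 mod 13 = 5.
Step 3: Alice computes s = B^a mod p = 5^5 mod 13 = 5.
Step 4: Bob computes s = A^b mod p = 7^3 mod 13 = 5.
Both sides agree: shared secret = 5.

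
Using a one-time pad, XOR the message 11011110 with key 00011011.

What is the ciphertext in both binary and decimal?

Step 1: Write out the XOR operation bit by bit:
  Message: 11011110
  Key:     00011011
  XOR:     11000101
Step 2: Convert to decimal: 11000101 = 197.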